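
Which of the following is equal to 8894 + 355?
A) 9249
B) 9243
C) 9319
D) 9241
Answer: A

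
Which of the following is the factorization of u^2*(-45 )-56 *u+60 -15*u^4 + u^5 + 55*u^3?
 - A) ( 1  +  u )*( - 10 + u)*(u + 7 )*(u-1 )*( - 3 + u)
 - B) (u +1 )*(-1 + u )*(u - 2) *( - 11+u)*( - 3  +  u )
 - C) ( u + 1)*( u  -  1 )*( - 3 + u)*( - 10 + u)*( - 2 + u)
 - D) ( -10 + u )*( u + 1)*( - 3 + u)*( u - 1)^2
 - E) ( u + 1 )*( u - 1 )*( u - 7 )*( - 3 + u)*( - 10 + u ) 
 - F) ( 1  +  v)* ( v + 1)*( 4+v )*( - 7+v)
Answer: C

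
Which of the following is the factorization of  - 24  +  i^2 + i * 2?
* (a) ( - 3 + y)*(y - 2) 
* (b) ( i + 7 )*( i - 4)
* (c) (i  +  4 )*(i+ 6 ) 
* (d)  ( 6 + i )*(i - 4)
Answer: d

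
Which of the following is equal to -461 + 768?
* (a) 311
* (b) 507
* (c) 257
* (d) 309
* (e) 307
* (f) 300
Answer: e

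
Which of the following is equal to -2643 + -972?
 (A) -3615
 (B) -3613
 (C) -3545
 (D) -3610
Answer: A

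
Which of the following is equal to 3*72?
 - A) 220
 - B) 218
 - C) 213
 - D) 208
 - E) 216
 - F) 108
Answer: E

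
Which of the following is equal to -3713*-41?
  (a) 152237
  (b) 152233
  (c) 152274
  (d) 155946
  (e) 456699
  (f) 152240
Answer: b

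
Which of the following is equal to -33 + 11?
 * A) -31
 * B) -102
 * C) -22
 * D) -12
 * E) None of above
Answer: C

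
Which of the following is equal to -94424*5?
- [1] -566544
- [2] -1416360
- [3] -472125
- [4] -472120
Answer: 4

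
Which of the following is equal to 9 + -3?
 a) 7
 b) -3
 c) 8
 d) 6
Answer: d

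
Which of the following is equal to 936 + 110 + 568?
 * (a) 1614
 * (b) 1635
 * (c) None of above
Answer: a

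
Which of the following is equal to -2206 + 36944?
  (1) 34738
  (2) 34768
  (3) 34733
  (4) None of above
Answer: 1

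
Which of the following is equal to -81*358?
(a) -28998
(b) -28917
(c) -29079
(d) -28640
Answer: a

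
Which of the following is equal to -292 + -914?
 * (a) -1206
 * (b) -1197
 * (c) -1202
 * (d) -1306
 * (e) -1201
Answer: a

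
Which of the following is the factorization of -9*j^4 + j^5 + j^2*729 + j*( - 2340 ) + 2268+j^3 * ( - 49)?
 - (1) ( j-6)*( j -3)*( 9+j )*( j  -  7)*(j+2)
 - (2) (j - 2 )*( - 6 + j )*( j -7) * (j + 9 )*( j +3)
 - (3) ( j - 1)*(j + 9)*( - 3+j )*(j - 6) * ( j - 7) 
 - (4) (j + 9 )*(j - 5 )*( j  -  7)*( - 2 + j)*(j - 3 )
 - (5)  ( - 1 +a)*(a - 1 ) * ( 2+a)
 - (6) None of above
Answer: 6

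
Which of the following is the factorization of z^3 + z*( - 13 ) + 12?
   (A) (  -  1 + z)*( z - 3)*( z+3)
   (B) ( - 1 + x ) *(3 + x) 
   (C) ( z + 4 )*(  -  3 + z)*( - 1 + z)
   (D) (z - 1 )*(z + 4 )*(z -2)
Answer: C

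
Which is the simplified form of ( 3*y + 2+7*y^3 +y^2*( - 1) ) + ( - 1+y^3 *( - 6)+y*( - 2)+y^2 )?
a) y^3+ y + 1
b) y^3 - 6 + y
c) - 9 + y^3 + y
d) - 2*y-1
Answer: a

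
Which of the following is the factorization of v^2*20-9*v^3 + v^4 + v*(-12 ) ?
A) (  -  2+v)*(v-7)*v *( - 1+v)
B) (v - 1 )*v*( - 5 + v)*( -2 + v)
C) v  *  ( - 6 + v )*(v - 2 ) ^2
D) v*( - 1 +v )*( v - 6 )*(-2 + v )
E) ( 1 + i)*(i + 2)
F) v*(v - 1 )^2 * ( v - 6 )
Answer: D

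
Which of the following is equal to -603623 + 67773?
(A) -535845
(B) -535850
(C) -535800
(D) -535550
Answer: B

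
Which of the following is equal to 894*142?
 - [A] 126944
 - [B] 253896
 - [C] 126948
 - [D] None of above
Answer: C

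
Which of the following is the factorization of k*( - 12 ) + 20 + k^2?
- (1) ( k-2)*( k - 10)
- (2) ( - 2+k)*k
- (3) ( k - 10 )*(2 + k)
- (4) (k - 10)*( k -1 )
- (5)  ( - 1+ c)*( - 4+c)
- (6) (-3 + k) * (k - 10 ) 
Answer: 1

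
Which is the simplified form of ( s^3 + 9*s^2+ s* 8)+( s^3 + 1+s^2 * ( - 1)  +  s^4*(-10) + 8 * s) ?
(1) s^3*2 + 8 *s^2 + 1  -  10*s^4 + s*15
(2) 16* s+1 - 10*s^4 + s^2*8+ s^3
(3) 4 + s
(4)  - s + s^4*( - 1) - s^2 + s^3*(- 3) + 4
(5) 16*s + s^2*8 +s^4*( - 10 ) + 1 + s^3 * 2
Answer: 5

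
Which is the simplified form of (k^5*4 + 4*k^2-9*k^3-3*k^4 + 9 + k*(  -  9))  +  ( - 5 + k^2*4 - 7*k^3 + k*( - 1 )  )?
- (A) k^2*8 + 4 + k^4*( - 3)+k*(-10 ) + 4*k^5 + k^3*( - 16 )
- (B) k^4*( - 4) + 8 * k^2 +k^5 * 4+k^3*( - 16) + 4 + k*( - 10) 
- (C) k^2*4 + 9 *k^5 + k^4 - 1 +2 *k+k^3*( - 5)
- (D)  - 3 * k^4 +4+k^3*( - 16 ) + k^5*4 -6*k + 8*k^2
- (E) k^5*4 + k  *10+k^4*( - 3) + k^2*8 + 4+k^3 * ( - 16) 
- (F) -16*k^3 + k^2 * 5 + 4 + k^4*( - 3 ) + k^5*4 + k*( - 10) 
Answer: A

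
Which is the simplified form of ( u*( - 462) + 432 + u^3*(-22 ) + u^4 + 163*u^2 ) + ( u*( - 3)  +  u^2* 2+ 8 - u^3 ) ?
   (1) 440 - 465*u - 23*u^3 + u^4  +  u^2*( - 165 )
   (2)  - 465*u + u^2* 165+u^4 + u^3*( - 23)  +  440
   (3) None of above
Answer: 2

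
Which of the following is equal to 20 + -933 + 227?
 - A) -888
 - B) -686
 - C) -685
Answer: B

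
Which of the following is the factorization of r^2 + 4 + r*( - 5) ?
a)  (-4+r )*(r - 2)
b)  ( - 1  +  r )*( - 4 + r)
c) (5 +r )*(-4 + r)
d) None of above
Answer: b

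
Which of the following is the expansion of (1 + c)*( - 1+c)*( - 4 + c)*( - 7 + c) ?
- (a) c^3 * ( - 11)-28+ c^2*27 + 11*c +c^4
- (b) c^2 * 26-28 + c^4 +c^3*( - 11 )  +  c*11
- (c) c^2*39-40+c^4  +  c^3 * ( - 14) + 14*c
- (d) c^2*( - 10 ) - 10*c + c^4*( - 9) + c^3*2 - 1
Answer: a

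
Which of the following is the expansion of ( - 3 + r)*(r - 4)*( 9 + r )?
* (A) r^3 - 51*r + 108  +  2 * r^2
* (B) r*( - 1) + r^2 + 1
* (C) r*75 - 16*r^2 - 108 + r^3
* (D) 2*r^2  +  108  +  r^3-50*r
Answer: A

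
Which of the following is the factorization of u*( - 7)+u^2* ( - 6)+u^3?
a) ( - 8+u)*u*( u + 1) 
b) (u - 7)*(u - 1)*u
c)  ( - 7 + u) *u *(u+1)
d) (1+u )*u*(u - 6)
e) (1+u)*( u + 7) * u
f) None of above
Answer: c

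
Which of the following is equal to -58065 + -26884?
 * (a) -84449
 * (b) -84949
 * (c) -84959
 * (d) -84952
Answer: b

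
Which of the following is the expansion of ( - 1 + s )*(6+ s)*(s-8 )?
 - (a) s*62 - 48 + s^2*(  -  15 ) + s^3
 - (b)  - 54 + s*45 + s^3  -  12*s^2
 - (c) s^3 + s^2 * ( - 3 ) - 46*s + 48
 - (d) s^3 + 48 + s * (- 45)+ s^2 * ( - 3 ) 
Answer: c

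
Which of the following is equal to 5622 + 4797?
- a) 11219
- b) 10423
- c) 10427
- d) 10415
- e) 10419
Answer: e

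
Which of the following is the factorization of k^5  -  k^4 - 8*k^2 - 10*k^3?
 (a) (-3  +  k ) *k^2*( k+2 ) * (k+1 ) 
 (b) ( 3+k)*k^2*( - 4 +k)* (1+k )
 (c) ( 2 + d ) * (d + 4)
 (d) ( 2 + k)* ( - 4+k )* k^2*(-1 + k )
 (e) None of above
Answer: e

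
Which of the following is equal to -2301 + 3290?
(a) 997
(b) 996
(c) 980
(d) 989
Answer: d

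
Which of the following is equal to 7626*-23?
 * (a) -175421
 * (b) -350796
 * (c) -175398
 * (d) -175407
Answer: c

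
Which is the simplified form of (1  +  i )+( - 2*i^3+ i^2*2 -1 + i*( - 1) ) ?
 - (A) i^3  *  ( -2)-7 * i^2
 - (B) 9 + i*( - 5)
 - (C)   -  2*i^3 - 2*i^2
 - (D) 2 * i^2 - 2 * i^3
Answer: D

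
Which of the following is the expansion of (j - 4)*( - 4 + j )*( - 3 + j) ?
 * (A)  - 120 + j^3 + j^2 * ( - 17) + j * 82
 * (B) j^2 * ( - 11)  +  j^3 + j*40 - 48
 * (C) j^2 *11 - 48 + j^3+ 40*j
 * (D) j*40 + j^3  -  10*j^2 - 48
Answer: B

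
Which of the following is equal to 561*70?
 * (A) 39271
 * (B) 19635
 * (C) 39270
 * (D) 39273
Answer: C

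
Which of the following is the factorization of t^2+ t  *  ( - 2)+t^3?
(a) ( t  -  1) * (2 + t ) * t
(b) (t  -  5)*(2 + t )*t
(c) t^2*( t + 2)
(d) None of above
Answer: a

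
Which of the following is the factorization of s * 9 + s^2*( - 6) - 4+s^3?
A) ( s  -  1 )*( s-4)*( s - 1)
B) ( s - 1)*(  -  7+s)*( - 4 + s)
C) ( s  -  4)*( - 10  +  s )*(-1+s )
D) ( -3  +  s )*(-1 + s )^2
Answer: A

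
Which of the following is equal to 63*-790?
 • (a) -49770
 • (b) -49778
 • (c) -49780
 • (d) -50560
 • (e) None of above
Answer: a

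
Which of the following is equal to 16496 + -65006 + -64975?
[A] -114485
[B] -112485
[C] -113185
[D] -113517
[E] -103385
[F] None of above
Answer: F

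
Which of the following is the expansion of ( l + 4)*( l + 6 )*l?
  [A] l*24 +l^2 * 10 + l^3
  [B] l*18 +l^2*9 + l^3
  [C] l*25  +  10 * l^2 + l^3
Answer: A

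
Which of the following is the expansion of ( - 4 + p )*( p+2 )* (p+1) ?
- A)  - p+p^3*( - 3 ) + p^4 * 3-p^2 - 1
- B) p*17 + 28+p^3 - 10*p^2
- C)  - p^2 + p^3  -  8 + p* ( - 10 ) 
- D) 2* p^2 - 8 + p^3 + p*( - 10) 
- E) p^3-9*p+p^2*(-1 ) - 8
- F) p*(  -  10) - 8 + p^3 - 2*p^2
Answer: C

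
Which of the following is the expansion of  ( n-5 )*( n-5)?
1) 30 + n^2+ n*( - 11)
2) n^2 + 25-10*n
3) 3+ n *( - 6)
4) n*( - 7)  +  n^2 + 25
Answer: 2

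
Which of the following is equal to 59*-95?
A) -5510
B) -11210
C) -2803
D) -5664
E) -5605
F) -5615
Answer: E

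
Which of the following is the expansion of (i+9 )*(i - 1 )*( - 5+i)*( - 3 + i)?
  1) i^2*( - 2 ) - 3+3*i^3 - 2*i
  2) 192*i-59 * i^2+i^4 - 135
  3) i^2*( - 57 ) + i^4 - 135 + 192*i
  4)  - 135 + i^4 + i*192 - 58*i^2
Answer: 4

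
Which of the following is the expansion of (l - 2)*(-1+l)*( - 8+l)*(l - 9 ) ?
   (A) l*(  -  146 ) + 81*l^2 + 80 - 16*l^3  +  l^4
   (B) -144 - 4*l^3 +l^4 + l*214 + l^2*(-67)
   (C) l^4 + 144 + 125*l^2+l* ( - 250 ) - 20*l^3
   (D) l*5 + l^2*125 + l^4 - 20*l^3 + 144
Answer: C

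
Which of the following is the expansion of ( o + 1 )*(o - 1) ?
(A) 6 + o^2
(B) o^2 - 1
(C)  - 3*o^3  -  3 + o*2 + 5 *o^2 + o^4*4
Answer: B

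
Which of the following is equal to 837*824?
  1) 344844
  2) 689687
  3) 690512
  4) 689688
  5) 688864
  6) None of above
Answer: 4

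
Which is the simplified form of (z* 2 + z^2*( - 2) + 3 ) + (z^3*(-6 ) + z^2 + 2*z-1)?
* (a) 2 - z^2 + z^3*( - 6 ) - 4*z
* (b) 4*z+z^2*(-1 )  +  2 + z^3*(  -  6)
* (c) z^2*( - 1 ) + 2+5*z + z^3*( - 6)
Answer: b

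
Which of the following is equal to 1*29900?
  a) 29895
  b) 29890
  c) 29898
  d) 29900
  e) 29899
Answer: d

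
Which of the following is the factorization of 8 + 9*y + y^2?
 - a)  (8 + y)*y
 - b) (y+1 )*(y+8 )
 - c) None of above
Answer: b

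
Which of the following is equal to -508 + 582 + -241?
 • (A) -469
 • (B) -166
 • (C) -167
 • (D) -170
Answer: C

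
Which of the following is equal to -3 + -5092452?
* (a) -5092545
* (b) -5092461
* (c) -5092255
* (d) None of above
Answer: d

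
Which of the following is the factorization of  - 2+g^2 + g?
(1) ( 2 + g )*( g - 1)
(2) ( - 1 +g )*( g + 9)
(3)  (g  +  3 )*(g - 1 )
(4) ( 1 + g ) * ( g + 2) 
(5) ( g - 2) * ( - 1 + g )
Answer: 1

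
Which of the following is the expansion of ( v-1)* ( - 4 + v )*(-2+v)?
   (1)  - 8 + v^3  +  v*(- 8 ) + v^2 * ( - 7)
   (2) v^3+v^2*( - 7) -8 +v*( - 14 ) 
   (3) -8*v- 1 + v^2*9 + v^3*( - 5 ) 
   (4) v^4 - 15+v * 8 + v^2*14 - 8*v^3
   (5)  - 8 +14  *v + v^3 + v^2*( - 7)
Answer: 5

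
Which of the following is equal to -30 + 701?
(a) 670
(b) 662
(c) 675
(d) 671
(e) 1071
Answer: d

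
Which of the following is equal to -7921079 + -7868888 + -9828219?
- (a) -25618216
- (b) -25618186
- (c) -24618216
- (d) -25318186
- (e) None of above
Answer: b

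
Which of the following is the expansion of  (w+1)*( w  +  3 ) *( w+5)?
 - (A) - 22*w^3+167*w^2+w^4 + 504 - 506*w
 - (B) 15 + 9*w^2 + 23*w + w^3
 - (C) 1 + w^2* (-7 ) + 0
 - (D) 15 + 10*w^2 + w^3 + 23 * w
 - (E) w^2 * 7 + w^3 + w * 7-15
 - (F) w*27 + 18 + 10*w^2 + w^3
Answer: B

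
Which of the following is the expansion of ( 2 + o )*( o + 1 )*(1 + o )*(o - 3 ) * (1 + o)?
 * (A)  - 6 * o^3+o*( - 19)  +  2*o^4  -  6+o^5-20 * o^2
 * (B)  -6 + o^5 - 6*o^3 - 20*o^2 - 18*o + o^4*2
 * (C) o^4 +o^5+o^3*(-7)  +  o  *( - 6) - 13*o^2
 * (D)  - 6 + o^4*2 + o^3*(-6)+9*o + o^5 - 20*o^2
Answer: A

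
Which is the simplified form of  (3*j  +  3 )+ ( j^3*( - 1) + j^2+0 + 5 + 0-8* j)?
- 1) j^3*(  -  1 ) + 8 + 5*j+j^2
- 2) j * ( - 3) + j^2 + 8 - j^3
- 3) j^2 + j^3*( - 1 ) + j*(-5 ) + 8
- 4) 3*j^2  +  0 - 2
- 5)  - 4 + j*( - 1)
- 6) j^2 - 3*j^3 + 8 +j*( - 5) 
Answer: 3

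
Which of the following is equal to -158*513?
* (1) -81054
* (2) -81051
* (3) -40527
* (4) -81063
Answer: 1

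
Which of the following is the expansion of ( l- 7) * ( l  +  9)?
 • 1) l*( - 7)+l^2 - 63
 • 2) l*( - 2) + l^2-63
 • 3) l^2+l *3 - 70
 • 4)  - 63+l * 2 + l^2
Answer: 4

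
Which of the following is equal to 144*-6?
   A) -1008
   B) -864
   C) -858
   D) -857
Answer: B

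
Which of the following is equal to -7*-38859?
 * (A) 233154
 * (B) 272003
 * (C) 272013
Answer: C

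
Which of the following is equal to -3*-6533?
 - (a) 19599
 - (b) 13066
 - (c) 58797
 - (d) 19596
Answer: a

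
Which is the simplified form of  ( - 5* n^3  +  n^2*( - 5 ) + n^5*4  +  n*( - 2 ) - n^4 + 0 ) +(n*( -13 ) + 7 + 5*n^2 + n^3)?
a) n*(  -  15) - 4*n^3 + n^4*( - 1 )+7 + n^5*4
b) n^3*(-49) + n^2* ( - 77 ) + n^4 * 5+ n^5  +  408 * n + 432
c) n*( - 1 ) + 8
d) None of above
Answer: a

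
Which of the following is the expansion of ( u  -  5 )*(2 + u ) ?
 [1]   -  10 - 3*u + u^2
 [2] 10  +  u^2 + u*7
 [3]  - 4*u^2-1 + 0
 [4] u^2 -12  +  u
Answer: 1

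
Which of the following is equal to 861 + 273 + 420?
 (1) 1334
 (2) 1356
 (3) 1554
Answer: 3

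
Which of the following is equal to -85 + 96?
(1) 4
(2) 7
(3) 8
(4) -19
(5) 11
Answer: 5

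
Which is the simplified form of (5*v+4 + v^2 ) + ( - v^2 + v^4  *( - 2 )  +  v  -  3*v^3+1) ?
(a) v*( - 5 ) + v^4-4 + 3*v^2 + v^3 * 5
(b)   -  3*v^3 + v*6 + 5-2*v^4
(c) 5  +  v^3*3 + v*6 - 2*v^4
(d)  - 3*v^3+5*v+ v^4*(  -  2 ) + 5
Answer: b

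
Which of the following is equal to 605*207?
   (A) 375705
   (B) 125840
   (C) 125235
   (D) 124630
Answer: C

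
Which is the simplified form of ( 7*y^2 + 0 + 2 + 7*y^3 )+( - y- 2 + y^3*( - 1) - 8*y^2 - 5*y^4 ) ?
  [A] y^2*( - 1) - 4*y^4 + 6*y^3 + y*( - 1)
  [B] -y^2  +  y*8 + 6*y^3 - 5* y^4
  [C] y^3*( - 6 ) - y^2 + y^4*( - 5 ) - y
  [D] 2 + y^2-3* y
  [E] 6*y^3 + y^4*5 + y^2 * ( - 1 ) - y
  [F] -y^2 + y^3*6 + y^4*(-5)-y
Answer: F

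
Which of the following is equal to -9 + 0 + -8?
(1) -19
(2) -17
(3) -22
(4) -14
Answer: 2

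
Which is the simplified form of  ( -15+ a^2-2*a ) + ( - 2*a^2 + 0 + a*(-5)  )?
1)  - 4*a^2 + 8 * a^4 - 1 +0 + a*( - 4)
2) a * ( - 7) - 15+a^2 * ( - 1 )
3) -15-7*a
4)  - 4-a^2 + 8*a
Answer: 2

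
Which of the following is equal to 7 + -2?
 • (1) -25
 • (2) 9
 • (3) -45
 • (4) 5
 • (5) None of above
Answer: 4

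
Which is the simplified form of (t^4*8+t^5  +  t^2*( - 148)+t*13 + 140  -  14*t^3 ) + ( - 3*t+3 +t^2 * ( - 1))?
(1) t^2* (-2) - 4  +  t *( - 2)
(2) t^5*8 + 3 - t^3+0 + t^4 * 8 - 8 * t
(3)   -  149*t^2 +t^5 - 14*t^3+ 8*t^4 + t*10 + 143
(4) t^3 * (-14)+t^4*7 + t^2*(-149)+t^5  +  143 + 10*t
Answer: 3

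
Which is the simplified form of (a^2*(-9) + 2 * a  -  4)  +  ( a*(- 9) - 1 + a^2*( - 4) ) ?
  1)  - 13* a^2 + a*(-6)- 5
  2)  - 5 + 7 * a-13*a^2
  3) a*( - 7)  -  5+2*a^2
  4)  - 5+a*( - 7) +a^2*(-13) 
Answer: 4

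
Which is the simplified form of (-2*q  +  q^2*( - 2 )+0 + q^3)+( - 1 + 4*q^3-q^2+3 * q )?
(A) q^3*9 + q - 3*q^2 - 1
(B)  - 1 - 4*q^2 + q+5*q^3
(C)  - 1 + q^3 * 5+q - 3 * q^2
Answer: C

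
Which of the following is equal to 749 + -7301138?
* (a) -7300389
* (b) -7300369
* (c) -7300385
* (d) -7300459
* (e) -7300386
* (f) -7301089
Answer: a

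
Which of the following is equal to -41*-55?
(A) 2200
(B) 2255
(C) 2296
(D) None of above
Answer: B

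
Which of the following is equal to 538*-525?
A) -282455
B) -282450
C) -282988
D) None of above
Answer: B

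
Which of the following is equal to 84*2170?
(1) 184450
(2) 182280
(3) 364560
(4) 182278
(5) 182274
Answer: 2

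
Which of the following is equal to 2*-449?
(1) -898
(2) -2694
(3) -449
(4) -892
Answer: 1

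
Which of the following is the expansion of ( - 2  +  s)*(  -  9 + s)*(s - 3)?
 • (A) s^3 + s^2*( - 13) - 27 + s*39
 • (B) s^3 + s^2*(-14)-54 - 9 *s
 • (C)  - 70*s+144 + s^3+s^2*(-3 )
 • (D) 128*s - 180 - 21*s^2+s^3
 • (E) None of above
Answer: E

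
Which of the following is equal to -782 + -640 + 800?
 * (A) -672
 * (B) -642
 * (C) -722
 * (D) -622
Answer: D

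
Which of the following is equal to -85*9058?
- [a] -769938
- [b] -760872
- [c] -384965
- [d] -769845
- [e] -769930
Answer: e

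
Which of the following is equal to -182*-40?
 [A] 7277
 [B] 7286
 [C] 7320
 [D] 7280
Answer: D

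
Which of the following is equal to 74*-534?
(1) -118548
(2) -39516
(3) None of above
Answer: 2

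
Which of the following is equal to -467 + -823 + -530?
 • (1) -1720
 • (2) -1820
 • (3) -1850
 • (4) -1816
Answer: 2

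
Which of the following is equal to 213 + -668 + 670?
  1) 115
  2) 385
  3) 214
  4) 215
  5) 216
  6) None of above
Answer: 4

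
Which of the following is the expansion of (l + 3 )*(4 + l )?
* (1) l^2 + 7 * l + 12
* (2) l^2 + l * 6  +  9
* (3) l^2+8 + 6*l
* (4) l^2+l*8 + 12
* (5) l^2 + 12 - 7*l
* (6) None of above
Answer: 1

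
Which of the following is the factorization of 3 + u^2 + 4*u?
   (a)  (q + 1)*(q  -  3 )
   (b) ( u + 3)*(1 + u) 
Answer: b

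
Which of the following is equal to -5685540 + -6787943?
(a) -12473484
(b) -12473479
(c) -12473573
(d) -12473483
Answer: d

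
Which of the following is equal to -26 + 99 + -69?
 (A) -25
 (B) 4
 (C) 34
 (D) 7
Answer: B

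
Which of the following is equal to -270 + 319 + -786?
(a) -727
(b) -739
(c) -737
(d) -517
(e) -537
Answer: c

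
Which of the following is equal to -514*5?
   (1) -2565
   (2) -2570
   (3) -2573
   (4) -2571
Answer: 2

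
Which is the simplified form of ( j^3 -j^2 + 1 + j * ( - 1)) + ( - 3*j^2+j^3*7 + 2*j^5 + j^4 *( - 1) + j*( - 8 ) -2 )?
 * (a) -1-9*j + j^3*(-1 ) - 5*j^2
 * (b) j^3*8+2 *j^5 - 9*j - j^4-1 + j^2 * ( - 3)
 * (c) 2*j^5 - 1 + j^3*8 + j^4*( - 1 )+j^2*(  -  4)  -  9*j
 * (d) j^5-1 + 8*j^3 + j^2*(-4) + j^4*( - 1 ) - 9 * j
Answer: c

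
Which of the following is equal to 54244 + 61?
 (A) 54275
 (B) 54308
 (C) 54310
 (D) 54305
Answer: D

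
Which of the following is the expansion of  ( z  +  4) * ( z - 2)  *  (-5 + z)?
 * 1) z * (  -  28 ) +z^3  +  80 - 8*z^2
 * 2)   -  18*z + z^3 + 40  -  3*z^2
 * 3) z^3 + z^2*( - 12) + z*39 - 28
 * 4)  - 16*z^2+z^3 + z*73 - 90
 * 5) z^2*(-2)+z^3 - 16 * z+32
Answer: 2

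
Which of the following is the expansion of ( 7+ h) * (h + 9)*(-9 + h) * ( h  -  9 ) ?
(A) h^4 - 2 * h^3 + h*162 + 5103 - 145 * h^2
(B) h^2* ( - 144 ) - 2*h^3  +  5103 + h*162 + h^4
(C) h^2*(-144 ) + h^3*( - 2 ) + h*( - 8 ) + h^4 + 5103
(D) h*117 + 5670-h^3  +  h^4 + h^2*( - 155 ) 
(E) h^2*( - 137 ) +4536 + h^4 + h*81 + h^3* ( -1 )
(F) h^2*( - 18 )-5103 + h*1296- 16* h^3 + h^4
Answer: B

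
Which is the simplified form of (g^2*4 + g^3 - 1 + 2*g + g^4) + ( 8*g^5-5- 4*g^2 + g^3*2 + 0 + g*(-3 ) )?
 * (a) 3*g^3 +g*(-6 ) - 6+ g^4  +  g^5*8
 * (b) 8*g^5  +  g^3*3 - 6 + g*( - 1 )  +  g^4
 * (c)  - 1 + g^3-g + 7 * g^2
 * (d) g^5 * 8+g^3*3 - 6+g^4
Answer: b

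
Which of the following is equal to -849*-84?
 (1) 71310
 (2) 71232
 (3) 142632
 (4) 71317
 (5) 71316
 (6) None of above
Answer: 5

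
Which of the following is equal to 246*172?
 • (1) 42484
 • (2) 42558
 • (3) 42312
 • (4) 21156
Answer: 3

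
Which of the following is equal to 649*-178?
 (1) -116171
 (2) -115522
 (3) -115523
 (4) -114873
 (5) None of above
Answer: 2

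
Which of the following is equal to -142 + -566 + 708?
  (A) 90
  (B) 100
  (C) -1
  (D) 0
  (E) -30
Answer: D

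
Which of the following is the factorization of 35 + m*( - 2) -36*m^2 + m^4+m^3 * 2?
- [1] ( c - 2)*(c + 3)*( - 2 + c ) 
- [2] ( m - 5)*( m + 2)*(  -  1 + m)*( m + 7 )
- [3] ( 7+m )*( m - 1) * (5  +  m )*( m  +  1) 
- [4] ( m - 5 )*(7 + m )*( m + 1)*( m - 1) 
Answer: 4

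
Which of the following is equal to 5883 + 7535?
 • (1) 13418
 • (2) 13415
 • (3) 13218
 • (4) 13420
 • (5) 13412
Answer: 1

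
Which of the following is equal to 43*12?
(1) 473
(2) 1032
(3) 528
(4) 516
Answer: 4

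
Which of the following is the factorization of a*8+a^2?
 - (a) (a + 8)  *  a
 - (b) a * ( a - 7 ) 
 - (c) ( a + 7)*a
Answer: a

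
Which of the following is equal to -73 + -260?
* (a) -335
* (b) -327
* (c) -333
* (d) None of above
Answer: c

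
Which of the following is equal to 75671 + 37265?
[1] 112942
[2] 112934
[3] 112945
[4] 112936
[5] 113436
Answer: 4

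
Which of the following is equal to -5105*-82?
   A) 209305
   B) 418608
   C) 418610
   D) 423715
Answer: C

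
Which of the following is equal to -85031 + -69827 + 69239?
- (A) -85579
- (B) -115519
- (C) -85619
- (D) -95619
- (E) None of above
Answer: C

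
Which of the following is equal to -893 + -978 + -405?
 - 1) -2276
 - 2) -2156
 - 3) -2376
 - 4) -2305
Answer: 1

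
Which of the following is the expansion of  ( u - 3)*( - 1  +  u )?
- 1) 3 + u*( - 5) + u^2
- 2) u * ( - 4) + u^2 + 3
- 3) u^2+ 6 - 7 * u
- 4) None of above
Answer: 2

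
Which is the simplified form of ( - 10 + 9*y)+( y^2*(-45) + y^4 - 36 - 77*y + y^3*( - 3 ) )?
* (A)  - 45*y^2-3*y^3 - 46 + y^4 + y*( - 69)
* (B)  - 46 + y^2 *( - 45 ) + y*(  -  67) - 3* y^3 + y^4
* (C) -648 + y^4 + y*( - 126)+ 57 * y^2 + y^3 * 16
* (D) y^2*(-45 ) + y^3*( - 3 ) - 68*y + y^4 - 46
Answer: D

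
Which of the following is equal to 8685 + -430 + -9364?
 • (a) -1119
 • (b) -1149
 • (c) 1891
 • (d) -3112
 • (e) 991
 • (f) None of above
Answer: f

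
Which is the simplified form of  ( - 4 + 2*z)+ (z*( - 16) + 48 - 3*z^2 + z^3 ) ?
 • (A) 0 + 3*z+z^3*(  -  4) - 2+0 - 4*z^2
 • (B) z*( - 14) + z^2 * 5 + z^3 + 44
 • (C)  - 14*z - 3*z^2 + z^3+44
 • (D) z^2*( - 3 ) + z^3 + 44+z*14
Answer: C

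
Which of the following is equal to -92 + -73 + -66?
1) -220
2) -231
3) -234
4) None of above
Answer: 2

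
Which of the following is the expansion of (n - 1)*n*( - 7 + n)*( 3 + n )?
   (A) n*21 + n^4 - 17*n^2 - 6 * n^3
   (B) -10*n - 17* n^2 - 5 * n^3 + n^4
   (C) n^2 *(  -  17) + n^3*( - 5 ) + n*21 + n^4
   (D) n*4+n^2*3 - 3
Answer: C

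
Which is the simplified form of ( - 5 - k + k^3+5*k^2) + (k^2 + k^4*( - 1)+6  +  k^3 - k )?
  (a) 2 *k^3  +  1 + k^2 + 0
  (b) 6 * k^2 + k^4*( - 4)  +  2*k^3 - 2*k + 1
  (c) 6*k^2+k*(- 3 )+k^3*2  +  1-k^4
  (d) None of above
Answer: d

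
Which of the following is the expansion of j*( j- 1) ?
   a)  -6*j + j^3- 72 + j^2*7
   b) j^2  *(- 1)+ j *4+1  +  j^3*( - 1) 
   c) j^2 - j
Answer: c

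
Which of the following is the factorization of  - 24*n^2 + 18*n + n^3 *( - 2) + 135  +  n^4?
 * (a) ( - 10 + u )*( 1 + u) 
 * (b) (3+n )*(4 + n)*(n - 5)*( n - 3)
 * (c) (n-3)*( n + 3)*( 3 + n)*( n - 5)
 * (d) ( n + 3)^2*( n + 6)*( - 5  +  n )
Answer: c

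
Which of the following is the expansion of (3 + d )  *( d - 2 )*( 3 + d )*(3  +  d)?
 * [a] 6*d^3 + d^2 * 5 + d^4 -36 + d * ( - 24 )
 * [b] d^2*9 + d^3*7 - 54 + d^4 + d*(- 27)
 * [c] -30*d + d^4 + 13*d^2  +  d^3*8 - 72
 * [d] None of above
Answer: b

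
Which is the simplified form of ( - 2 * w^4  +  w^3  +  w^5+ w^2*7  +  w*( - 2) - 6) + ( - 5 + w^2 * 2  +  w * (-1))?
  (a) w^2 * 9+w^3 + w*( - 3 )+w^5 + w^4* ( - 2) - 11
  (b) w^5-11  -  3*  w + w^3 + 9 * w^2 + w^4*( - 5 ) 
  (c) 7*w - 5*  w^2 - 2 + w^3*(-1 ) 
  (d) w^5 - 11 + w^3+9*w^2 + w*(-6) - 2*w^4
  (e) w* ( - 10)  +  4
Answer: a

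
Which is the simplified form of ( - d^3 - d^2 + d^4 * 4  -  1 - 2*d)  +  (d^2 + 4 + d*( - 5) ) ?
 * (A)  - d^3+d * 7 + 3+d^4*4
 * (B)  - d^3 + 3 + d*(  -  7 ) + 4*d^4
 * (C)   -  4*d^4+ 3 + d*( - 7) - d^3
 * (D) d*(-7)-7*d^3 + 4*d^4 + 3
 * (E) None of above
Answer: B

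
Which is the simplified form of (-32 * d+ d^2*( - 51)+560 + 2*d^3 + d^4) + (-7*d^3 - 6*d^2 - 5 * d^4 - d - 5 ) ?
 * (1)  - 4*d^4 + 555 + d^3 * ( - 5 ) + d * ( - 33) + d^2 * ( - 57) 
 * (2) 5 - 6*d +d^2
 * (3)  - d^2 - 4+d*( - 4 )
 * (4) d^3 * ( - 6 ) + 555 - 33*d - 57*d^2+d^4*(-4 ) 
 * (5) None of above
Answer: 1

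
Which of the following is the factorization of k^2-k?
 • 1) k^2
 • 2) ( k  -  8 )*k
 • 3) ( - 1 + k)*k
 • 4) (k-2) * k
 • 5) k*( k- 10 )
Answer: 3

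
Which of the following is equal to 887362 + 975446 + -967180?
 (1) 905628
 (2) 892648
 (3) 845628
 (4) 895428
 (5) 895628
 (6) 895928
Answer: 5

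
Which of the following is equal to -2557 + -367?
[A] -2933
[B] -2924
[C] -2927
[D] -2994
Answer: B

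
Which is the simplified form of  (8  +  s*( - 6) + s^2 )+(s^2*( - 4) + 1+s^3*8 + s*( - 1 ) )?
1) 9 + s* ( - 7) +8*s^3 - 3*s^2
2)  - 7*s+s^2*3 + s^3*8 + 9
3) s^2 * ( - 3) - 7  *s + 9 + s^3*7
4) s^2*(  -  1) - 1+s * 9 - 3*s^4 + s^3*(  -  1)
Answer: 1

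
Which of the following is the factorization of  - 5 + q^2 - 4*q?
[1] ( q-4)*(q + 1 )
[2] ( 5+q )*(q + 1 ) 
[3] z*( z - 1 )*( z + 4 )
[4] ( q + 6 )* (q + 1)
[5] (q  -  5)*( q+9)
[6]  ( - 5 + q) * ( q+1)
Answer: 6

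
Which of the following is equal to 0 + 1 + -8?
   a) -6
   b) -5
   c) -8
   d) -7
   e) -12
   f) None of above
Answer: d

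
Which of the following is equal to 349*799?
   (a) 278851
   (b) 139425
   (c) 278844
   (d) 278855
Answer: a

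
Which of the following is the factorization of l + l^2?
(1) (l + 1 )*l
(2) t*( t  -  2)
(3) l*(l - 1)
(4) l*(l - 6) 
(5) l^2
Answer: 1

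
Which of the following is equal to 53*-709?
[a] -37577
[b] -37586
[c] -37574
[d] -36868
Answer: a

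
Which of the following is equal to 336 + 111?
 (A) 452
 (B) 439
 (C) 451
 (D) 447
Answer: D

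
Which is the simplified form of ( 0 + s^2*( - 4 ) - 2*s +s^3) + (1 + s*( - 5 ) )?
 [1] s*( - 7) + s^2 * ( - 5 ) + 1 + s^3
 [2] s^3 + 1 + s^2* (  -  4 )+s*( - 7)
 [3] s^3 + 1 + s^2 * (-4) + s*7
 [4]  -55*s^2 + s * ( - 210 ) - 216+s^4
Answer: 2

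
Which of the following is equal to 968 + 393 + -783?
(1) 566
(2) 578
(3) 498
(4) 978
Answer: 2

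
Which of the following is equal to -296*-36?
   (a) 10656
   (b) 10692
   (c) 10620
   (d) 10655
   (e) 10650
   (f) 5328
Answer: a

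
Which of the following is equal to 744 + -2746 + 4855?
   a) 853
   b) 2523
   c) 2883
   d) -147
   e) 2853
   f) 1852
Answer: e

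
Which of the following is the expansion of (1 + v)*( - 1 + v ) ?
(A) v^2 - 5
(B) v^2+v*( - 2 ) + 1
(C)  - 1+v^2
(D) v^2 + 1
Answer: C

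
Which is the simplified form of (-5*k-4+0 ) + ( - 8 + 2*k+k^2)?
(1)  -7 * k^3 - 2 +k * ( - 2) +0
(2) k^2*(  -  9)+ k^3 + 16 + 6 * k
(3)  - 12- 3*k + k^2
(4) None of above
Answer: 3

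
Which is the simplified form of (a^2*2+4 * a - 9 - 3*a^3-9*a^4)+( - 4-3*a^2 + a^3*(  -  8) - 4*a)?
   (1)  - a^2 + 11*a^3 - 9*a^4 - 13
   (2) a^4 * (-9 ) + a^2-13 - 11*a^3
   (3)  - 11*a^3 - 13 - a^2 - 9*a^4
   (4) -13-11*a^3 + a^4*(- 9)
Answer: 3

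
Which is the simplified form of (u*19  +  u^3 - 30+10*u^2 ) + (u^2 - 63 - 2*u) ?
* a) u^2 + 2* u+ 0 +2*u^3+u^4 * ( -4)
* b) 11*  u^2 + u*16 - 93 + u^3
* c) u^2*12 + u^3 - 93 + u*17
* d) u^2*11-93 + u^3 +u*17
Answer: d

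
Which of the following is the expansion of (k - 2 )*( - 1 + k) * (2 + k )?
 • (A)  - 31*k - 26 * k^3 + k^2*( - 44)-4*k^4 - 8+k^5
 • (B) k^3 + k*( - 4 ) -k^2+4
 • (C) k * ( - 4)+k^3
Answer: B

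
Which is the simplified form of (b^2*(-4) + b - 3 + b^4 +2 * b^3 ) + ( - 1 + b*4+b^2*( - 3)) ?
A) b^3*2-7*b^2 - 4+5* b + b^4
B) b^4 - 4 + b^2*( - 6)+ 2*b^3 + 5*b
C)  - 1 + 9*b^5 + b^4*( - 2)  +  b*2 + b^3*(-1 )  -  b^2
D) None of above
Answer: A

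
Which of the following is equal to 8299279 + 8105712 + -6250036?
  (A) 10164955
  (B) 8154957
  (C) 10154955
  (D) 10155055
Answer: C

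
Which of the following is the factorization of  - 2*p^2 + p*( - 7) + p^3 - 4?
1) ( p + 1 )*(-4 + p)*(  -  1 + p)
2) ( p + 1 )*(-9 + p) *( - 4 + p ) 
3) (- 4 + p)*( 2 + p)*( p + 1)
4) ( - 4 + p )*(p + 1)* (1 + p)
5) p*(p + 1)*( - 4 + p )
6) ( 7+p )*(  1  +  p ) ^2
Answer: 4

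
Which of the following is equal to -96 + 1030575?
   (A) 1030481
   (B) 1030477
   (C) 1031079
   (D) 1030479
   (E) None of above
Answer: D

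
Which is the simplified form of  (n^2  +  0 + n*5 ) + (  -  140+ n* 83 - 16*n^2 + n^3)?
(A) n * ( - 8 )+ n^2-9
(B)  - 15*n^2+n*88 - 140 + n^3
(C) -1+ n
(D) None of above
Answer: B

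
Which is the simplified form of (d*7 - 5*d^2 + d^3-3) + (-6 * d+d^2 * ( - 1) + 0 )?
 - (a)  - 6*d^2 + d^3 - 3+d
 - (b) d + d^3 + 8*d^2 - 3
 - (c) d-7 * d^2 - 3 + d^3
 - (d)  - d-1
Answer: a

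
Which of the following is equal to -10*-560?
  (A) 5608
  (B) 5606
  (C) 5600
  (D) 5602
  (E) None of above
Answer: C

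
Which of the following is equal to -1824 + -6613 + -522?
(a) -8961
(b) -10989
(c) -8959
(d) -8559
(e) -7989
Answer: c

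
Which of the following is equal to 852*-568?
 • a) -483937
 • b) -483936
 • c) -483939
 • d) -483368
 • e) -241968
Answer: b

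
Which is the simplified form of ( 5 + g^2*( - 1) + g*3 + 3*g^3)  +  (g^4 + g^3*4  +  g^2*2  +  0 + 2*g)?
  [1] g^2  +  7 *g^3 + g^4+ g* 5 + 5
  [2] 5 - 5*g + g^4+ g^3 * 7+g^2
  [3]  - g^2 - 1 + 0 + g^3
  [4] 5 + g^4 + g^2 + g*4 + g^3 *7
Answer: 1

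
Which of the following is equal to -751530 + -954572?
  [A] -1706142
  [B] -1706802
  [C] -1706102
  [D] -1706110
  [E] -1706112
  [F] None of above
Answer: C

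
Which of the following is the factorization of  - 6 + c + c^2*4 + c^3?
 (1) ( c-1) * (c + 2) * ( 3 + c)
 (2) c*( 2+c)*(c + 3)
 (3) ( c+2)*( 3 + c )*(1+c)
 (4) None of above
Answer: 1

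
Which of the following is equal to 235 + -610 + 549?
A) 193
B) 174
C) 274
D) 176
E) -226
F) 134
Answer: B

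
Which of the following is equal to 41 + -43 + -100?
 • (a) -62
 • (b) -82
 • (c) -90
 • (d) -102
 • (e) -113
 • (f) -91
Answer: d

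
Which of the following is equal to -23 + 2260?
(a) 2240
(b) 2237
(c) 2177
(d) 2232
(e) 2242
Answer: b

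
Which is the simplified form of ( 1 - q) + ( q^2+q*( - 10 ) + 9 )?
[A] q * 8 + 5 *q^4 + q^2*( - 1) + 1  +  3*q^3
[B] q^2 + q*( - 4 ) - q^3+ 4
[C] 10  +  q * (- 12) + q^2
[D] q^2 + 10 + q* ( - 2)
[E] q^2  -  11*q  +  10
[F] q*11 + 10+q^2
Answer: E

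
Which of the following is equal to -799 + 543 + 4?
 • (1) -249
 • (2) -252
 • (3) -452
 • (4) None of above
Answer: 2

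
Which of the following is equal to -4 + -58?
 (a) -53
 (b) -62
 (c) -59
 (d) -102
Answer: b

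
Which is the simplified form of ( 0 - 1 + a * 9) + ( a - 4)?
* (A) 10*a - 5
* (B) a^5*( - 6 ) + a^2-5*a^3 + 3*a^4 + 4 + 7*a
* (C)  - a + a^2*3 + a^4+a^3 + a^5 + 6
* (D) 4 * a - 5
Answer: A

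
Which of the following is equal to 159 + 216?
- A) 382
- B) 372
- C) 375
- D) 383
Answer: C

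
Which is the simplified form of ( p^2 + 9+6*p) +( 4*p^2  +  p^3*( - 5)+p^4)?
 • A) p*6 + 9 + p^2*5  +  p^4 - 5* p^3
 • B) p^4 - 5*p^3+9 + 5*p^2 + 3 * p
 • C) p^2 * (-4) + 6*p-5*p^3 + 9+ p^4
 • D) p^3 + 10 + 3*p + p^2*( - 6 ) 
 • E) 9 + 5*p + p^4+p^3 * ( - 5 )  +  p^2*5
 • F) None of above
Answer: A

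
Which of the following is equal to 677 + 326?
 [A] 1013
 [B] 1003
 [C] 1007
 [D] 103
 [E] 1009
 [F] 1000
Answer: B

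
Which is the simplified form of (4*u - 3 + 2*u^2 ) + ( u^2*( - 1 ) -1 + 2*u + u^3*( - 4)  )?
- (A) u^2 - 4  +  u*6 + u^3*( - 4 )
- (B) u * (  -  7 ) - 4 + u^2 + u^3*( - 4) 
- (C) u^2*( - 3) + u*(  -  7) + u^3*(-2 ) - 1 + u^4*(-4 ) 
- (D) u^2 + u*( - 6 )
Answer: A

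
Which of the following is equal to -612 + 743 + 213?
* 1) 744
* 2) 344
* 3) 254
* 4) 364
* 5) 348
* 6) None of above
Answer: 2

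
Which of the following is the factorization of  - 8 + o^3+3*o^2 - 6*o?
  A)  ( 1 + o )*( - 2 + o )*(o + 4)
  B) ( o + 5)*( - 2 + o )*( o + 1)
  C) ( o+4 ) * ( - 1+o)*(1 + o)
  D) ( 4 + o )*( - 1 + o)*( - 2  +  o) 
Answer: A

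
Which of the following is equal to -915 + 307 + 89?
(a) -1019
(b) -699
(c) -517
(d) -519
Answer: d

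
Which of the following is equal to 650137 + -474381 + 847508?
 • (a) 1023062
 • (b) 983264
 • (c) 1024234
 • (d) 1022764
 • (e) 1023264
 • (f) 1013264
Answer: e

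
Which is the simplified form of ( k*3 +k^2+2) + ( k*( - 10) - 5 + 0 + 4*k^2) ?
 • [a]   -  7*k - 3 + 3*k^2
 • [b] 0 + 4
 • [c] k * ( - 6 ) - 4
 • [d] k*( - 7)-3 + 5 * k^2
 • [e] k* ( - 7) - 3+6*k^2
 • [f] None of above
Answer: d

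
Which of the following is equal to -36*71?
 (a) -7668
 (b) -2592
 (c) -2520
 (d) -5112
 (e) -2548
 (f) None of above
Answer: f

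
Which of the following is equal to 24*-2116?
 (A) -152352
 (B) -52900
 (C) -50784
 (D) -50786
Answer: C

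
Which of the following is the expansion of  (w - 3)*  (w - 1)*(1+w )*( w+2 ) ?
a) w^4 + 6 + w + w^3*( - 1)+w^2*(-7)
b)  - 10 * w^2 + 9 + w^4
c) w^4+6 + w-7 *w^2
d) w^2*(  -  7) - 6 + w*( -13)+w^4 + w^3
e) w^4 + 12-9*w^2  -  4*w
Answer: a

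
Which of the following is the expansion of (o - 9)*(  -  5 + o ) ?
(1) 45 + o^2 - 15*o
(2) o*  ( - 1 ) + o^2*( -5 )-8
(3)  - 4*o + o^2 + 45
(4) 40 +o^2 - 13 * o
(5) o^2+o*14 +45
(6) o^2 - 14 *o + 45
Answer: 6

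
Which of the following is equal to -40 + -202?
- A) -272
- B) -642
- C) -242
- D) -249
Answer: C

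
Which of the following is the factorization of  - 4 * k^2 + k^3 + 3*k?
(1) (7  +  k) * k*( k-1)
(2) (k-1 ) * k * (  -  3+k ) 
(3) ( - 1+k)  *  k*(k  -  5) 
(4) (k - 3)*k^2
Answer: 2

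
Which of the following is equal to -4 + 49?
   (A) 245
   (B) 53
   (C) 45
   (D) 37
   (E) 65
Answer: C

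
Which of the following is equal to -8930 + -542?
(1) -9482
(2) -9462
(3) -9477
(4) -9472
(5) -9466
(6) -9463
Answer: 4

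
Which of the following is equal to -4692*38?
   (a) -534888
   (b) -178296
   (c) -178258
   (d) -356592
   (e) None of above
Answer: b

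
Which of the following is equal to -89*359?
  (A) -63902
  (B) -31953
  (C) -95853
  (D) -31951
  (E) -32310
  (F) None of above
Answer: D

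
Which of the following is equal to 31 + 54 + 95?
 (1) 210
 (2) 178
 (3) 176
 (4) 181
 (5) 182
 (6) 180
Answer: 6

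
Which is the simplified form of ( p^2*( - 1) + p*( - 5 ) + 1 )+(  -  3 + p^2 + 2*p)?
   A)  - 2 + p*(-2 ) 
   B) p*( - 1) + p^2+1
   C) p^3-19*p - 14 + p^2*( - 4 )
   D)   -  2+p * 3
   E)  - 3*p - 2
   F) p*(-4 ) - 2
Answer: E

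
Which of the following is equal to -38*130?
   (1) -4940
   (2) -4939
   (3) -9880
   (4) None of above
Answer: 1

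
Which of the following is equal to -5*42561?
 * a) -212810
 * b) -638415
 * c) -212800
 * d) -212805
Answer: d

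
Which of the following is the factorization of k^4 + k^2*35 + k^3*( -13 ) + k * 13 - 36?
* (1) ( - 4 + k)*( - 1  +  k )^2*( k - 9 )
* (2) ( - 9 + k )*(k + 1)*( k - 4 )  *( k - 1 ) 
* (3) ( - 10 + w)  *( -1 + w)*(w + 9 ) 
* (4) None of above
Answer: 2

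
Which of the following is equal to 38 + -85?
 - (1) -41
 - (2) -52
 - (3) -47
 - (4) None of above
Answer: 3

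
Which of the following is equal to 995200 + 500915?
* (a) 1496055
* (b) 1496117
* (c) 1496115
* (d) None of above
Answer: c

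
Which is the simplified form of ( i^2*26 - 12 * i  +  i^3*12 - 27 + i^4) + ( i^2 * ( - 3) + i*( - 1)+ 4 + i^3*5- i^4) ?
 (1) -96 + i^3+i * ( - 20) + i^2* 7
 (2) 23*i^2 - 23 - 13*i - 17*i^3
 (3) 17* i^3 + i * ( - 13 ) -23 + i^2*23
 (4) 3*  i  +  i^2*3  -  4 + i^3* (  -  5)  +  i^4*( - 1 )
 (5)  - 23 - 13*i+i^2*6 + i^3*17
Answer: 3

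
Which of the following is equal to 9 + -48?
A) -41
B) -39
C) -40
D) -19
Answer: B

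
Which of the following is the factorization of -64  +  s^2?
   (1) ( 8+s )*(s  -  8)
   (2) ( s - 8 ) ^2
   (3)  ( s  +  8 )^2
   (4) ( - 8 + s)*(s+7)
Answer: 1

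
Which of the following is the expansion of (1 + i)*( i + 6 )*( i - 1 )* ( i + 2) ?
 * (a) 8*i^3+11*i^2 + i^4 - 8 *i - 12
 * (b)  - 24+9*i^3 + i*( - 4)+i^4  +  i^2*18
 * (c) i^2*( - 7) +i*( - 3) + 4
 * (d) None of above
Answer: a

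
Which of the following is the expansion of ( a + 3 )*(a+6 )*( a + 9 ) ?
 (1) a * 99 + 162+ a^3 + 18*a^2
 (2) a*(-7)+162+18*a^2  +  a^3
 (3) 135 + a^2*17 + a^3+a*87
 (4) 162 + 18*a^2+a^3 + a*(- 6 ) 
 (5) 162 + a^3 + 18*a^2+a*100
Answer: 1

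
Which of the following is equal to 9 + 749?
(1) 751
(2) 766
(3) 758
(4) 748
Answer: 3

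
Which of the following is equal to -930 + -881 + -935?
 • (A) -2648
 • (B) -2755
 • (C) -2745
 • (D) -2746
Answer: D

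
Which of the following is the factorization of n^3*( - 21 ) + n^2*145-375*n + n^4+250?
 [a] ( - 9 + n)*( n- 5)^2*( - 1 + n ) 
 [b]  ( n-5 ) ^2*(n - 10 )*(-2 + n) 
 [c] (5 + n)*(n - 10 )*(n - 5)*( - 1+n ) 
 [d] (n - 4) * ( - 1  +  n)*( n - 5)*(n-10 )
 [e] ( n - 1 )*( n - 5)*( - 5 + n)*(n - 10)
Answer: e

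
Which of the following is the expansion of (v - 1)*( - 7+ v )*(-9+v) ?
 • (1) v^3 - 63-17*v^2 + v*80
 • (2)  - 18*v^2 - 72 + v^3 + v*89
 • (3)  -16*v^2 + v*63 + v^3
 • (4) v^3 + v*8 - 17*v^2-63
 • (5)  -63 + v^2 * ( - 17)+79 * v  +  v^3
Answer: 5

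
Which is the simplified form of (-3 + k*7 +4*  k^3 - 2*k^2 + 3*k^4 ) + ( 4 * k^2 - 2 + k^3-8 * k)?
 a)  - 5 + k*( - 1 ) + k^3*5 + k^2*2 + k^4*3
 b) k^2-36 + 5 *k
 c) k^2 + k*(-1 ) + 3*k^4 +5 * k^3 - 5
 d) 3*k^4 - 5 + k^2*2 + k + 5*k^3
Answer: a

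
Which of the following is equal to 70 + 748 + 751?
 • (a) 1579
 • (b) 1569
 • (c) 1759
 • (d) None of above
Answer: b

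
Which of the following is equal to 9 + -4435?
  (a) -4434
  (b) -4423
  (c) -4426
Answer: c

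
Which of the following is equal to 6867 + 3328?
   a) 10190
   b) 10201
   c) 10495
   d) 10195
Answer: d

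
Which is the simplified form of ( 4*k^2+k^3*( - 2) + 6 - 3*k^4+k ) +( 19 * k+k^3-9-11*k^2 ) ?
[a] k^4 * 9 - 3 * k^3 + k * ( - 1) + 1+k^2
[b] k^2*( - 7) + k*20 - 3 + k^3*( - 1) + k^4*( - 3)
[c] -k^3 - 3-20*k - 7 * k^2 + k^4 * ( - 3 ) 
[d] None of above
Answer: b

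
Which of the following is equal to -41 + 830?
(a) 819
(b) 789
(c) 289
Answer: b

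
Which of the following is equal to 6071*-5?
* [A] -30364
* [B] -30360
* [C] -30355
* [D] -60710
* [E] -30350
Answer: C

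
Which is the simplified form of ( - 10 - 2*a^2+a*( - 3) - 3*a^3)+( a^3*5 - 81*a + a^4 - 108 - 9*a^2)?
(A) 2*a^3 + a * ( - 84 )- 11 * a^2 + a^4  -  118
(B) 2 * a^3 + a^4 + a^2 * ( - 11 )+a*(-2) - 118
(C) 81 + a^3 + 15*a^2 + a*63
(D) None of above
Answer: A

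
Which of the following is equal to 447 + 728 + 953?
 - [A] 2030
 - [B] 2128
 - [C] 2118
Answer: B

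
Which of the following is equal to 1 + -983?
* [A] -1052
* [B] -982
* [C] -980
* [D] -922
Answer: B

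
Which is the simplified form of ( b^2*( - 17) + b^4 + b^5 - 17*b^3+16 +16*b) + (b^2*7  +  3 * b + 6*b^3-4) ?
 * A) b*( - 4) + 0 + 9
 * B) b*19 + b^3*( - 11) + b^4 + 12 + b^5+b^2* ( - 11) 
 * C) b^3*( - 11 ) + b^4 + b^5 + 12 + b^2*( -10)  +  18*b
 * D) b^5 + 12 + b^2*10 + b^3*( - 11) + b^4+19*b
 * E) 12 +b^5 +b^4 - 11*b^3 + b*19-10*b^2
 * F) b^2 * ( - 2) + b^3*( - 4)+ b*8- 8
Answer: E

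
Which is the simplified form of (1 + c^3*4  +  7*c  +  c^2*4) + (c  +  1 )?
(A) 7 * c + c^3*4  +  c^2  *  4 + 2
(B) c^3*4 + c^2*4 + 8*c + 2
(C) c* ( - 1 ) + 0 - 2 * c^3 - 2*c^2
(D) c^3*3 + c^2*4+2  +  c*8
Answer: B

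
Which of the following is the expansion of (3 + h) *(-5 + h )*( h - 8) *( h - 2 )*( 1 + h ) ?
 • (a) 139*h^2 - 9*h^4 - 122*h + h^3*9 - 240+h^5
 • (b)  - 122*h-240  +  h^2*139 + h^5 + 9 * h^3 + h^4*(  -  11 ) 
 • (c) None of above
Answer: b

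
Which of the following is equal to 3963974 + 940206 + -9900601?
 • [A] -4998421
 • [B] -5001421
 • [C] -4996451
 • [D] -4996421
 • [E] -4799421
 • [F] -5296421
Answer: D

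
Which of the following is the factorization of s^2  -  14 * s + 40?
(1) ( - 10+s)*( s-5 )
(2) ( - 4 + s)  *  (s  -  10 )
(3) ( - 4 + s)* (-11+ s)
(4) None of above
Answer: 2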